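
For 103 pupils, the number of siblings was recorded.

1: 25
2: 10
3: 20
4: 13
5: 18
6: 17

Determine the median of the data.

3

Cumulative frequencies: 25, 35, 55, 68, 86, 103
n = 103, so the median is the value in position (n+1)/2 = 52.
Position 52 falls at value 3.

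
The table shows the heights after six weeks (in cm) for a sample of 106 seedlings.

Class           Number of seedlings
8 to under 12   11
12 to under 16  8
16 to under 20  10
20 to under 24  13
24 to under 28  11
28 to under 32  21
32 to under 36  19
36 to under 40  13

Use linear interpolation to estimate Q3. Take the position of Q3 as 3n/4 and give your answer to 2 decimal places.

33.16

Cumulative frequencies: 11, 19, 29, 42, 53, 74, 93, 106
n = 106; position = 3n/4 = 79.5.
This falls in the class 32 to under 36: L = 32, F = 74, f = 19, h = 4.
Upper quartile ≈ 32 + ((79.5 − 74) / 19) × 4 = 33.1579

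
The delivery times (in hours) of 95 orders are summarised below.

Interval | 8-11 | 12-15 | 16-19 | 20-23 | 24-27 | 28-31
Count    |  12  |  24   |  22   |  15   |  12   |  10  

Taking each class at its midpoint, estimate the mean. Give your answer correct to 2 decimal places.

Midpoints: 9.5, 13.5, 17.5, 21.5, 25.5, 29.5
Σfm = 12×9.5 + 24×13.5 + 22×17.5 + 15×21.5 + 12×25.5 + 10×29.5 = 1746.5
n = Σf = 95
Mean = 1746.5 / 95 = 18.3842

18.38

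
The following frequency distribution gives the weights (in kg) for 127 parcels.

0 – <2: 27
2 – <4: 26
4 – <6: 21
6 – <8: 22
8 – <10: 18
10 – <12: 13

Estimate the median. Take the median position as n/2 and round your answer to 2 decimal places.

Cumulative frequencies: 27, 53, 74, 96, 114, 127
n = 127; position = n/2 = 63.5.
This falls in the class 4 – <6: L = 4, F = 53, f = 21, h = 2.
Median ≈ 4 + ((63.5 − 53) / 21) × 2 = 5.0000

5.00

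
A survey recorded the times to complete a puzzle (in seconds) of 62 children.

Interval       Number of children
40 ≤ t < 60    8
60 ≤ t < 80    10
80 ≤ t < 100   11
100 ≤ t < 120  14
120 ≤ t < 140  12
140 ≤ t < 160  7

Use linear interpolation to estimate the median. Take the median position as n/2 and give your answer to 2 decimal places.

Cumulative frequencies: 8, 18, 29, 43, 55, 62
n = 62; position = n/2 = 31.
This falls in the class 100 ≤ t < 120: L = 100, F = 29, f = 14, h = 20.
Median ≈ 100 + ((31 − 29) / 14) × 20 = 102.8571

102.86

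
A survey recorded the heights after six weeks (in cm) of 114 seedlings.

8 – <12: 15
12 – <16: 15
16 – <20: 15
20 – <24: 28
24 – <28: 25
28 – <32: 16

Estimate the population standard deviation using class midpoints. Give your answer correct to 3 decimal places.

Midpoints: 10, 14, 18, 22, 26, 30
n = 114, Σfm = 2376, mean = 20.8421
Σfm² = 54152
Σf(m − x̄)² = Σfm² − (Σfm)²/n = 54152 − 2376²/114 = 4631.1579
Population variance = 4631.1579 / 114 = 40.6242
Standard deviation = √40.6242 = 6.3737

6.374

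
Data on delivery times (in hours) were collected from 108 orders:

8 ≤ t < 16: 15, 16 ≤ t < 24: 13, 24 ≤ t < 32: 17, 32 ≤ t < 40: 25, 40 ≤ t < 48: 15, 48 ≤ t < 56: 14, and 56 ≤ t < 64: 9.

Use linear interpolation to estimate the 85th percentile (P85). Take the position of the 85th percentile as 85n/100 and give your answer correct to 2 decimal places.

Cumulative frequencies: 15, 28, 45, 70, 85, 99, 108
n = 108; position = 85n/100 = 91.8.
This falls in the class 48 ≤ t < 56: L = 48, F = 85, f = 14, h = 8.
85th percentile ≈ 48 + ((91.8 − 85) / 14) × 8 = 51.8857

51.89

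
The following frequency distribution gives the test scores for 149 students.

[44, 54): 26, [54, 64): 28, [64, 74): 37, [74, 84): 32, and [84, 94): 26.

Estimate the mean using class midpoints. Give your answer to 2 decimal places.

69.27

Midpoints: 49, 59, 69, 79, 89
Σfm = 26×49 + 28×59 + 37×69 + 32×79 + 26×89 = 10321
n = Σf = 149
Mean = 10321 / 149 = 69.2685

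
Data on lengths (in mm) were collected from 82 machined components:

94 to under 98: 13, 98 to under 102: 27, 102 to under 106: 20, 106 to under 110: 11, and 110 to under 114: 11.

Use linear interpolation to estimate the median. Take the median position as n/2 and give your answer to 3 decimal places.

102.200

Cumulative frequencies: 13, 40, 60, 71, 82
n = 82; position = n/2 = 41.
This falls in the class 102 to under 106: L = 102, F = 40, f = 20, h = 4.
Median ≈ 102 + ((41 − 40) / 20) × 4 = 102.2000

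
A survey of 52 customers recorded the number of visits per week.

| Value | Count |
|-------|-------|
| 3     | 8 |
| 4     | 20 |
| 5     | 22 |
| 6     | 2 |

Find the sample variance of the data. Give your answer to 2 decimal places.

0.62

Values: 3, 4, 5, 6
n = 52, Σfx = 226, mean = 4.3462
Σfx² = 1014
Σf(x − x̄)² = Σfx² − (Σfx)²/n = 1014 − 226²/52 = 31.7692
Sample variance = 31.7692 / 51 = 0.6229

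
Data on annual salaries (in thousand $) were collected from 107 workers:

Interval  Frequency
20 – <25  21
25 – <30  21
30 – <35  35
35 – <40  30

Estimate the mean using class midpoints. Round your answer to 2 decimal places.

Midpoints: 22.5, 27.5, 32.5, 37.5
Σfm = 21×22.5 + 21×27.5 + 35×32.5 + 30×37.5 = 3312.5
n = Σf = 107
Mean = 3312.5 / 107 = 30.9579

30.96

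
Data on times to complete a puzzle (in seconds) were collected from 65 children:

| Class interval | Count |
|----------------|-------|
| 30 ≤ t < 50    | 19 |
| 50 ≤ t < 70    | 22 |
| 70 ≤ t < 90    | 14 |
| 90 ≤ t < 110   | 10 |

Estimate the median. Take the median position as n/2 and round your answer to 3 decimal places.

62.273

Cumulative frequencies: 19, 41, 55, 65
n = 65; position = n/2 = 32.5.
This falls in the class 50 ≤ t < 70: L = 50, F = 19, f = 22, h = 20.
Median ≈ 50 + ((32.5 − 19) / 22) × 20 = 62.2727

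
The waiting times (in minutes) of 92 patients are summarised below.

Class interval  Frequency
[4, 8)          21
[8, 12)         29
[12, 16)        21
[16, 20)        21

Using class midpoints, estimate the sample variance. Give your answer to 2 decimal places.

Midpoints: 6, 10, 14, 18
n = 92, Σfm = 1088, mean = 11.8261
Σfm² = 14576
Σf(m − x̄)² = Σfm² − (Σfm)²/n = 14576 − 1088²/92 = 1709.2174
Sample variance = 1709.2174 / 91 = 18.7826

18.78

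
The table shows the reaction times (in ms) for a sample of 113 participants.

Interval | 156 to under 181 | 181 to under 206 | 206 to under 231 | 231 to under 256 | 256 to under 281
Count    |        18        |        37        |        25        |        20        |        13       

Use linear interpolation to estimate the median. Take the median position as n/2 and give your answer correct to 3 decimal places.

Cumulative frequencies: 18, 55, 80, 100, 113
n = 113; position = n/2 = 56.5.
This falls in the class 206 to under 231: L = 206, F = 55, f = 25, h = 25.
Median ≈ 206 + ((56.5 − 55) / 25) × 25 = 207.5000

207.500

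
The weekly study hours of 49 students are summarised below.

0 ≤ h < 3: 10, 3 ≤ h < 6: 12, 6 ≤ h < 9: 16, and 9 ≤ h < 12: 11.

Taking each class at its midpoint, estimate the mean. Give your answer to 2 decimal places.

Midpoints: 1.5, 4.5, 7.5, 10.5
Σfm = 10×1.5 + 12×4.5 + 16×7.5 + 11×10.5 = 304.5
n = Σf = 49
Mean = 304.5 / 49 = 6.2143

6.21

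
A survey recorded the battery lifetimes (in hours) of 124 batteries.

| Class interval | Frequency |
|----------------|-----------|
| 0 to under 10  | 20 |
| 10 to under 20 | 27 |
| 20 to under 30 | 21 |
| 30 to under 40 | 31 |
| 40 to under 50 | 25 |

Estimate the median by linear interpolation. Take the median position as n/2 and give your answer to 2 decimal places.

27.14

Cumulative frequencies: 20, 47, 68, 99, 124
n = 124; position = n/2 = 62.
This falls in the class 20 to under 30: L = 20, F = 47, f = 21, h = 10.
Median ≈ 20 + ((62 − 47) / 21) × 10 = 27.1429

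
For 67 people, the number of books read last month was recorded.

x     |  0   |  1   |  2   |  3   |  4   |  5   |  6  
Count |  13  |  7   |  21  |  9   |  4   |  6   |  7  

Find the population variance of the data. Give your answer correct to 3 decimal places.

3.531

Values: 0, 1, 2, 3, 4, 5, 6
n = 67, Σfx = 164, mean = 2.4478
Σfx² = 638
Σf(x − x̄)² = Σfx² − (Σfx)²/n = 638 − 164²/67 = 236.5672
Population variance = 236.5672 / 67 = 3.5309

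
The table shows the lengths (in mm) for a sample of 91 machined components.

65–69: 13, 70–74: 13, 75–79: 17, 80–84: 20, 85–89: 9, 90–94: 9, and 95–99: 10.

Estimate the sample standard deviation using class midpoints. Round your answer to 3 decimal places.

Midpoints: 67, 72, 77, 82, 87, 92, 97
n = 91, Σfm = 7337, mean = 80.6264
Σfm² = 599409
Σf(m − x̄)² = Σfm² − (Σfm)²/n = 599409 − 7337²/91 = 7853.2967
Sample variance = 7853.2967 / 90 = 87.2589
Standard deviation = √87.2589 = 9.3412

9.341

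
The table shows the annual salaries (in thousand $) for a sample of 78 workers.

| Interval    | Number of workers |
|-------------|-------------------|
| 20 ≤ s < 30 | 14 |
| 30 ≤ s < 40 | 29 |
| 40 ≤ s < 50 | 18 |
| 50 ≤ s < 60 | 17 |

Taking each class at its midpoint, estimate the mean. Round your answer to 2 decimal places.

39.87

Midpoints: 25, 35, 45, 55
Σfm = 14×25 + 29×35 + 18×45 + 17×55 = 3110
n = Σf = 78
Mean = 3110 / 78 = 39.8718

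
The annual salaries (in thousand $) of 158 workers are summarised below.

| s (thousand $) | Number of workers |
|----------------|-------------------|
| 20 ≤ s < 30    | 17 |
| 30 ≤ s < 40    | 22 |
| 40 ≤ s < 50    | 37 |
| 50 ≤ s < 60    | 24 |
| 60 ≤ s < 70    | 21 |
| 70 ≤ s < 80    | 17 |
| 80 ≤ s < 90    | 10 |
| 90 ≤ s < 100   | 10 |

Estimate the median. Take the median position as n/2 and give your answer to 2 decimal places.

51.25

Cumulative frequencies: 17, 39, 76, 100, 121, 138, 148, 158
n = 158; position = n/2 = 79.
This falls in the class 50 ≤ s < 60: L = 50, F = 76, f = 24, h = 10.
Median ≈ 50 + ((79 − 76) / 24) × 10 = 51.2500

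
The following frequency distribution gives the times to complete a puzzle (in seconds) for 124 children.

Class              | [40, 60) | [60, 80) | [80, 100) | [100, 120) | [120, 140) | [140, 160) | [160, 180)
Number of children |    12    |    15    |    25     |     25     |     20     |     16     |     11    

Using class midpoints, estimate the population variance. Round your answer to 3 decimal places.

Midpoints: 50, 70, 90, 110, 130, 150, 170
n = 124, Σfm = 13520, mean = 109.0323
Σfm² = 1624400
Σf(m − x̄)² = Σfm² − (Σfm)²/n = 1624400 − 13520²/124 = 150283.8710
Population variance = 150283.8710 / 124 = 1211.9667

1211.967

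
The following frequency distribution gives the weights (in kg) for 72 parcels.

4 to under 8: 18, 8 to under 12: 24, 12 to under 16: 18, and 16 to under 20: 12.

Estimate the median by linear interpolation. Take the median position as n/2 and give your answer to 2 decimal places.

11.00

Cumulative frequencies: 18, 42, 60, 72
n = 72; position = n/2 = 36.
This falls in the class 8 to under 12: L = 8, F = 18, f = 24, h = 4.
Median ≈ 8 + ((36 − 18) / 24) × 4 = 11.0000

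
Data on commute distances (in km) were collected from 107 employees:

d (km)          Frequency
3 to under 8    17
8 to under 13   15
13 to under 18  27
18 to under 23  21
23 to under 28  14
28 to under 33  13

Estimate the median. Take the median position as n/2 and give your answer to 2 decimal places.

16.98

Cumulative frequencies: 17, 32, 59, 80, 94, 107
n = 107; position = n/2 = 53.5.
This falls in the class 13 to under 18: L = 13, F = 32, f = 27, h = 5.
Median ≈ 13 + ((53.5 − 32) / 27) × 5 = 16.9815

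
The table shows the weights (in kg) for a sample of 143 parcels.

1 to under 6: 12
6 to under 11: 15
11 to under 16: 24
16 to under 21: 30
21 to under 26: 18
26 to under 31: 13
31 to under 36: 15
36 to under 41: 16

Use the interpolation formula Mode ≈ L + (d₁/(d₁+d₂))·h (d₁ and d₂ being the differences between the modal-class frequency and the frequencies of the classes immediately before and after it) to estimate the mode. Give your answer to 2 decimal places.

17.67

Modal class: 16 to under 21 (highest frequency 30).
d₁ = 30 − 24 = 6, d₂ = 30 − 18 = 12
Mode ≈ 16 + (6/(6+12)) × 5 = 16 + 1.6667 = 17.6667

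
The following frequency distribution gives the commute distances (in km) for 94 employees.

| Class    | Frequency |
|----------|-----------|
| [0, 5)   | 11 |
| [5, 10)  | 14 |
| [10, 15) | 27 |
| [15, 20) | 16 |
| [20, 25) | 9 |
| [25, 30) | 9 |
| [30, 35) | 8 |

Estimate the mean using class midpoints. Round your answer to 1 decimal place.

15.5

Midpoints: 2.5, 7.5, 12.5, 17.5, 22.5, 27.5, 32.5
Σfm = 11×2.5 + 14×7.5 + 27×12.5 + 16×17.5 + 9×22.5 + 9×27.5 + 8×32.5 = 1460
n = Σf = 94
Mean = 1460 / 94 = 15.5319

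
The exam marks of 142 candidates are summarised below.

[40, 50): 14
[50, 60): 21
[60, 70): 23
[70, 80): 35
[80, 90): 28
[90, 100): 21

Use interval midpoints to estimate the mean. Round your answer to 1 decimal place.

Midpoints: 45, 55, 65, 75, 85, 95
Σfm = 14×45 + 21×55 + 23×65 + 35×75 + 28×85 + 21×95 = 10280
n = Σf = 142
Mean = 10280 / 142 = 72.3944

72.4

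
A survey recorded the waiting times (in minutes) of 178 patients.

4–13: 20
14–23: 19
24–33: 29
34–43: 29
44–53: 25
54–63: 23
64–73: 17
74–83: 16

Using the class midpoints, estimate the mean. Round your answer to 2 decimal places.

41.81

Midpoints: 8.5, 18.5, 28.5, 38.5, 48.5, 58.5, 68.5, 78.5
Σfm = 20×8.5 + 19×18.5 + 29×28.5 + 29×38.5 + 25×48.5 + 23×58.5 + 17×68.5 + 16×78.5 = 7443
n = Σf = 178
Mean = 7443 / 178 = 41.8146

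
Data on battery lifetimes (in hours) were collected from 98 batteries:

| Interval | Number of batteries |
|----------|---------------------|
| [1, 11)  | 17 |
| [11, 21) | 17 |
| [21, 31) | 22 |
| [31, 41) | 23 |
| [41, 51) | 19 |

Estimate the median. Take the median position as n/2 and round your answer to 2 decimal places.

27.82

Cumulative frequencies: 17, 34, 56, 79, 98
n = 98; position = n/2 = 49.
This falls in the class [21, 31): L = 21, F = 34, f = 22, h = 10.
Median ≈ 21 + ((49 − 34) / 22) × 10 = 27.8182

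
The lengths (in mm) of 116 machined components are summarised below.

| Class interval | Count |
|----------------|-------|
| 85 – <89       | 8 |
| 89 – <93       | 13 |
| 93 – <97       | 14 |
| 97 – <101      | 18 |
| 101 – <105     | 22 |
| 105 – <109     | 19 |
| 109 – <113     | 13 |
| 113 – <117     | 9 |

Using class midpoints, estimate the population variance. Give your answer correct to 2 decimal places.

62.56

Midpoints: 87, 91, 95, 99, 103, 107, 111, 115
n = 116, Σfm = 11768, mean = 101.4483
Σfm² = 1201100
Σf(m − x̄)² = Σfm² − (Σfm)²/n = 1201100 − 11768²/116 = 7256.6897
Population variance = 7256.6897 / 116 = 62.5577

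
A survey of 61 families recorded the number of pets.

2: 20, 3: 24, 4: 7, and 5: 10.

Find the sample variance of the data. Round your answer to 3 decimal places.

Values: 2, 3, 4, 5
n = 61, Σfx = 190, mean = 3.1148
Σfx² = 658
Σf(x − x̄)² = Σfx² − (Σfx)²/n = 658 − 190²/61 = 66.1967
Sample variance = 66.1967 / 60 = 1.1033

1.103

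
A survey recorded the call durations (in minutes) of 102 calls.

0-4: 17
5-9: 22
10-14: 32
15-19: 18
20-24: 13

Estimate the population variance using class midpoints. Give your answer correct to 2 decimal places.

38.87

Midpoints: 2, 7, 12, 17, 22
n = 102, Σfm = 1164, mean = 11.4118
Σfm² = 17248
Σf(m − x̄)² = Σfm² − (Σfm)²/n = 17248 − 1164²/102 = 3964.7059
Population variance = 3964.7059 / 102 = 38.8697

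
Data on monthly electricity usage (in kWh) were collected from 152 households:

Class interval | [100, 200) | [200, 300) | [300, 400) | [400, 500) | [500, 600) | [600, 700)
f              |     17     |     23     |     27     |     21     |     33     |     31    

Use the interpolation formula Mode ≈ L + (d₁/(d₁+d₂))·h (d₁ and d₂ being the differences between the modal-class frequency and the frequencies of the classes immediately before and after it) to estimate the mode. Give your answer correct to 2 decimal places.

Modal class: [500, 600) (highest frequency 33).
d₁ = 33 − 21 = 12, d₂ = 33 − 31 = 2
Mode ≈ 500 + (12/(12+2)) × 100 = 500 + 85.7143 = 585.7143

585.71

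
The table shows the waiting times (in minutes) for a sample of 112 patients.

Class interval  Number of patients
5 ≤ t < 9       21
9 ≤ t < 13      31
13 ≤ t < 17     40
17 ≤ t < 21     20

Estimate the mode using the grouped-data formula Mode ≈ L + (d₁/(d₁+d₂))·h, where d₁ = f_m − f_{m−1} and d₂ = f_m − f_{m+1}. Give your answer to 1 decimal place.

Modal class: 13 ≤ t < 17 (highest frequency 40).
d₁ = 40 − 31 = 9, d₂ = 40 − 20 = 20
Mode ≈ 13 + (9/(9+20)) × 4 = 13 + 1.2414 = 14.2414

14.2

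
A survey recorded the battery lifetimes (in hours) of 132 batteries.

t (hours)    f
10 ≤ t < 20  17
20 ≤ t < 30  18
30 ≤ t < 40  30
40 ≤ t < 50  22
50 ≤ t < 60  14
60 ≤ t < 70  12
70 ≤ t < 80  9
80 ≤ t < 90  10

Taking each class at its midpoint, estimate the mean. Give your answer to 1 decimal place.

44.1

Midpoints: 15, 25, 35, 45, 55, 65, 75, 85
Σfm = 17×15 + 18×25 + 30×35 + 22×45 + 14×55 + 12×65 + 9×75 + 10×85 = 5820
n = Σf = 132
Mean = 5820 / 132 = 44.0909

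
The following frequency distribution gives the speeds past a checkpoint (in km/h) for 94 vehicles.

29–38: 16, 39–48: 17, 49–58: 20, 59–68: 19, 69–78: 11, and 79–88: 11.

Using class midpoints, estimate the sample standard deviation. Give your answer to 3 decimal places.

Midpoints: 33.5, 43.5, 53.5, 63.5, 73.5, 83.5
n = 94, Σfm = 5279, mean = 56.1596
Σfm² = 320101.5
Σf(m − x̄)² = Σfm² − (Σfm)²/n = 320101.5 − 5279²/94 = 23635.1064
Sample variance = 23635.1064 / 93 = 254.1409
Standard deviation = √254.1409 = 15.9418

15.942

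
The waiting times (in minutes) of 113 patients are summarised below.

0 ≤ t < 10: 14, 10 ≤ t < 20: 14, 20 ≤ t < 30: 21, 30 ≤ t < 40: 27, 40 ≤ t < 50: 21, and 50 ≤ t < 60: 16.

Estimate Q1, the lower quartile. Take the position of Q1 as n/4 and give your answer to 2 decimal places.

Cumulative frequencies: 14, 28, 49, 76, 97, 113
n = 113; position = n/4 = 28.25.
This falls in the class 20 ≤ t < 30: L = 20, F = 28, f = 21, h = 10.
Lower quartile ≈ 20 + ((28.25 − 28) / 21) × 10 = 20.1190

20.12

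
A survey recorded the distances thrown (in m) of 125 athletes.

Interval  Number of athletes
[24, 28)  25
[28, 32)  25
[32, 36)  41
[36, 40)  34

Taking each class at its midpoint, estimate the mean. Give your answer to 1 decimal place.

Midpoints: 26, 30, 34, 38
Σfm = 25×26 + 25×30 + 41×34 + 34×38 = 4086
n = Σf = 125
Mean = 4086 / 125 = 32.6880

32.7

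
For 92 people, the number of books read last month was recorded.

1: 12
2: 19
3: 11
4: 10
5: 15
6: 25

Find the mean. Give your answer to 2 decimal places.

3.78

Values: 1, 2, 3, 4, 5, 6
Σfx = 12×1 + 19×2 + 11×3 + 10×4 + 15×5 + 25×6 = 348
n = Σf = 92
Mean = 348 / 92 = 3.7826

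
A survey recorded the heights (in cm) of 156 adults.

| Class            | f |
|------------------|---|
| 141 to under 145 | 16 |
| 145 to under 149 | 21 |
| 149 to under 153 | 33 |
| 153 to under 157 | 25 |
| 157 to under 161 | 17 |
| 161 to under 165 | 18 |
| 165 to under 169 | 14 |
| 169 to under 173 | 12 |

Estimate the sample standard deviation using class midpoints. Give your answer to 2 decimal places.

Midpoints: 143, 147, 151, 155, 159, 163, 167, 171
n = 156, Σfm = 24260, mean = 155.5128
Σfm² = 3783388
Σf(m − x̄)² = Σfm² − (Σfm)²/n = 3783388 − 24260²/156 = 10646.9744
Sample variance = 10646.9744 / 155 = 68.6902
Standard deviation = √68.6902 = 8.2880

8.29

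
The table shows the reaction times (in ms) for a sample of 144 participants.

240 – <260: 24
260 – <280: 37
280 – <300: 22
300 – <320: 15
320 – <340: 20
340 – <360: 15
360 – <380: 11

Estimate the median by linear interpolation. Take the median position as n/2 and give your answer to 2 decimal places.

Cumulative frequencies: 24, 61, 83, 98, 118, 133, 144
n = 144; position = n/2 = 72.
This falls in the class 280 – <300: L = 280, F = 61, f = 22, h = 20.
Median ≈ 280 + ((72 − 61) / 22) × 20 = 290.0000

290.00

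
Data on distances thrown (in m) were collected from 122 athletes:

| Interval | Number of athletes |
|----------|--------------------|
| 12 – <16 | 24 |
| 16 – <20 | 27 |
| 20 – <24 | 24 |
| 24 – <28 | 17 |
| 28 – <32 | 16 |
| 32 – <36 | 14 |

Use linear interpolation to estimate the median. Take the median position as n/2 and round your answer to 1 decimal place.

Cumulative frequencies: 24, 51, 75, 92, 108, 122
n = 122; position = n/2 = 61.
This falls in the class 20 – <24: L = 20, F = 51, f = 24, h = 4.
Median ≈ 20 + ((61 − 51) / 24) × 4 = 21.6667

21.7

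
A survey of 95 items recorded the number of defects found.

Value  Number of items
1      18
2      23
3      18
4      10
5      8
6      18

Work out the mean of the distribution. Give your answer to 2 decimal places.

3.22

Values: 1, 2, 3, 4, 5, 6
Σfx = 18×1 + 23×2 + 18×3 + 10×4 + 8×5 + 18×6 = 306
n = Σf = 95
Mean = 306 / 95 = 3.2211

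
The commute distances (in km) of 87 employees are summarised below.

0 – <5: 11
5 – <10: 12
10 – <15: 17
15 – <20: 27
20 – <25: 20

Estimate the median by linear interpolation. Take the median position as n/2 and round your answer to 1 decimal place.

15.6

Cumulative frequencies: 11, 23, 40, 67, 87
n = 87; position = n/2 = 43.5.
This falls in the class 15 – <20: L = 15, F = 40, f = 27, h = 5.
Median ≈ 15 + ((43.5 − 40) / 27) × 5 = 15.6481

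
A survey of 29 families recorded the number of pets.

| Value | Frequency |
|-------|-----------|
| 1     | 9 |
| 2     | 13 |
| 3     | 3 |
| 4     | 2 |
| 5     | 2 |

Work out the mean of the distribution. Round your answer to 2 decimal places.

2.14

Values: 1, 2, 3, 4, 5
Σfx = 9×1 + 13×2 + 3×3 + 2×4 + 2×5 = 62
n = Σf = 29
Mean = 62 / 29 = 2.1379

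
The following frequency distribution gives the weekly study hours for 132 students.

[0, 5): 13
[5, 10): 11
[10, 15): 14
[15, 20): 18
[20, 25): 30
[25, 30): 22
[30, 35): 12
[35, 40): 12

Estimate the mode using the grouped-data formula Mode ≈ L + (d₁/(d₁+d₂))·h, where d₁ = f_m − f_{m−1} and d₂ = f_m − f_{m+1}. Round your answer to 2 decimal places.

Modal class: [20, 25) (highest frequency 30).
d₁ = 30 − 18 = 12, d₂ = 30 − 22 = 8
Mode ≈ 20 + (12/(12+8)) × 5 = 20 + 3.0000 = 23.0000

23.00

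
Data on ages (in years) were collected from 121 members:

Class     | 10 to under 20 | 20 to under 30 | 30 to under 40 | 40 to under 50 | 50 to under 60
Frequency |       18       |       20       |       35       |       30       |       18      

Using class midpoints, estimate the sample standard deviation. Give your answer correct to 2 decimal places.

Midpoints: 15, 25, 35, 45, 55
n = 121, Σfm = 4335, mean = 35.8264
Σfm² = 174625
Σf(m − x̄)² = Σfm² − (Σfm)²/n = 174625 − 4335²/121 = 19317.3554
Sample variance = 19317.3554 / 120 = 160.9780
Standard deviation = √160.9780 = 12.6877

12.69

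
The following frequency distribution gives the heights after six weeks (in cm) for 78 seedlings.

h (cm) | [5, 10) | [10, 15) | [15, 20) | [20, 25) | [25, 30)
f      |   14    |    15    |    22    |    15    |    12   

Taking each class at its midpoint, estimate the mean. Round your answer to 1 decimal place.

Midpoints: 7.5, 12.5, 17.5, 22.5, 27.5
Σfm = 14×7.5 + 15×12.5 + 22×17.5 + 15×22.5 + 12×27.5 = 1345
n = Σf = 78
Mean = 1345 / 78 = 17.2436

17.2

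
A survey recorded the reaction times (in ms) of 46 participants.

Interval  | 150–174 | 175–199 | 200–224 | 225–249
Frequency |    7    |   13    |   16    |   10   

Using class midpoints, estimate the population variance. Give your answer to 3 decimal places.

Midpoints: 162, 187, 212, 237
n = 46, Σfm = 9327, mean = 202.7609
Σfm² = 1919099
Σf(m − x̄)² = Σfm² − (Σfm)²/n = 1919099 − 9327²/46 = 27948.3696
Population variance = 27948.3696 / 46 = 607.5733

607.573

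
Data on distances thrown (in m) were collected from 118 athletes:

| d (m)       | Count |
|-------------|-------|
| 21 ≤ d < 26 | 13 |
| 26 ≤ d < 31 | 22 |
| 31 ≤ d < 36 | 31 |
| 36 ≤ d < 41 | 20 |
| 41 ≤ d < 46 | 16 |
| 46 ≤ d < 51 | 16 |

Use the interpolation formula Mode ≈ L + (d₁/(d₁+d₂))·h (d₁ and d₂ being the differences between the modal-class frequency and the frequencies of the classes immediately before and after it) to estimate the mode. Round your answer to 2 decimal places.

Modal class: 31 ≤ d < 36 (highest frequency 31).
d₁ = 31 − 22 = 9, d₂ = 31 − 20 = 11
Mode ≈ 31 + (9/(9+11)) × 5 = 31 + 2.2500 = 33.2500

33.25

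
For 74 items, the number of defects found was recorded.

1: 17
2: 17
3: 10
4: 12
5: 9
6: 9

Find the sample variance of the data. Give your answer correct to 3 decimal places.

Values: 1, 2, 3, 4, 5, 6
n = 74, Σfx = 228, mean = 3.0811
Σfx² = 916
Σf(x − x̄)² = Σfx² − (Σfx)²/n = 916 − 228²/74 = 213.5135
Sample variance = 213.5135 / 73 = 2.9248

2.925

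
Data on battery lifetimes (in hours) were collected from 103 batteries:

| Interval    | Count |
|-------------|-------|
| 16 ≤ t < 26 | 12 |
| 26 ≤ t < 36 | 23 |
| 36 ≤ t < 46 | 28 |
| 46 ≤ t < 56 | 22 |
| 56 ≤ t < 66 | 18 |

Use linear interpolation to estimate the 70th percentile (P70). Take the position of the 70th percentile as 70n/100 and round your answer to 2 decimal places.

50.14

Cumulative frequencies: 12, 35, 63, 85, 103
n = 103; position = 70n/100 = 72.1.
This falls in the class 46 ≤ t < 56: L = 46, F = 63, f = 22, h = 10.
70th percentile ≈ 46 + ((72.1 − 63) / 22) × 10 = 50.1364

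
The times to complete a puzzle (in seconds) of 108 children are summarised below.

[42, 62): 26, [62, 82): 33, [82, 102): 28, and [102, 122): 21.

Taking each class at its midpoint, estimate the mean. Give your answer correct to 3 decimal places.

80.148

Midpoints: 52, 72, 92, 112
Σfm = 26×52 + 33×72 + 28×92 + 21×112 = 8656
n = Σf = 108
Mean = 8656 / 108 = 80.1481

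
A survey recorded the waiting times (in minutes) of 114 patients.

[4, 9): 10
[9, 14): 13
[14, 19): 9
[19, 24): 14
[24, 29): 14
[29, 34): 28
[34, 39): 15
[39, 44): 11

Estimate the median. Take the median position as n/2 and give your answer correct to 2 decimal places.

27.93

Cumulative frequencies: 10, 23, 32, 46, 60, 88, 103, 114
n = 114; position = n/2 = 57.
This falls in the class [24, 29): L = 24, F = 46, f = 14, h = 5.
Median ≈ 24 + ((57 − 46) / 14) × 5 = 27.9286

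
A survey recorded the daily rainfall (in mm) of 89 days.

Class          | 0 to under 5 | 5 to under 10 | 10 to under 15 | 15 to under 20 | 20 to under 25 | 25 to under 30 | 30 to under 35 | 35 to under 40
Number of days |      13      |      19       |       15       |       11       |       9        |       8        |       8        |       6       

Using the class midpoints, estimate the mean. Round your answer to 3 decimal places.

16.433

Midpoints: 2.5, 7.5, 12.5, 17.5, 22.5, 27.5, 32.5, 37.5
Σfm = 13×2.5 + 19×7.5 + 15×12.5 + 11×17.5 + 9×22.5 + 8×27.5 + 8×32.5 + 6×37.5 = 1462.5
n = Σf = 89
Mean = 1462.5 / 89 = 16.4326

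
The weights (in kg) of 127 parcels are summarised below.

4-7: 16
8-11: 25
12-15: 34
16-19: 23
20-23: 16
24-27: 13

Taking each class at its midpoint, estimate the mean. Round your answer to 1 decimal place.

Midpoints: 5.5, 9.5, 13.5, 17.5, 21.5, 25.5
Σfm = 16×5.5 + 25×9.5 + 34×13.5 + 23×17.5 + 16×21.5 + 13×25.5 = 1862.5
n = Σf = 127
Mean = 1862.5 / 127 = 14.6654

14.7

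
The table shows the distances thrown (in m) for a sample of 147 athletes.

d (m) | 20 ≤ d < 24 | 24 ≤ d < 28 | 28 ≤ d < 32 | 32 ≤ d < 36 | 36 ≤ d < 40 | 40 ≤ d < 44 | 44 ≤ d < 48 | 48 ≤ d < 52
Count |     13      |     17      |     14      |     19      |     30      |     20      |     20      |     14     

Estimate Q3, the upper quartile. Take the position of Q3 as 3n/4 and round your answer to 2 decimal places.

43.45

Cumulative frequencies: 13, 30, 44, 63, 93, 113, 133, 147
n = 147; position = 3n/4 = 110.25.
This falls in the class 40 ≤ d < 44: L = 40, F = 93, f = 20, h = 4.
Upper quartile ≈ 40 + ((110.25 − 93) / 20) × 4 = 43.4500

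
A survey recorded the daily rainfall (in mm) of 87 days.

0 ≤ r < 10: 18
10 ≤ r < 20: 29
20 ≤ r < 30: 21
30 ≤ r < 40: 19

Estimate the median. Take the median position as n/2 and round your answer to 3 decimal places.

Cumulative frequencies: 18, 47, 68, 87
n = 87; position = n/2 = 43.5.
This falls in the class 10 ≤ r < 20: L = 10, F = 18, f = 29, h = 10.
Median ≈ 10 + ((43.5 − 18) / 29) × 10 = 18.7931

18.793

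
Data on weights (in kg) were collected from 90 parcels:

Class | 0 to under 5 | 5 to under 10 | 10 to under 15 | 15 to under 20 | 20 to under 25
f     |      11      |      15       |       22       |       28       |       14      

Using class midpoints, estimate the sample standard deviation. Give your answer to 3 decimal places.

6.248

Midpoints: 2.5, 7.5, 12.5, 17.5, 22.5
n = 90, Σfm = 1220, mean = 13.5556
Σfm² = 20012.5
Σf(m − x̄)² = Σfm² − (Σfm)²/n = 20012.5 − 1220²/90 = 3474.7222
Sample variance = 3474.7222 / 89 = 39.0418
Standard deviation = √39.0418 = 6.2483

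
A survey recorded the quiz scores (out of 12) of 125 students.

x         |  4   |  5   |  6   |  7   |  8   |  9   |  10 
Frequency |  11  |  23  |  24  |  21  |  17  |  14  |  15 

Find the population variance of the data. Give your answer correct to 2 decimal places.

Values: 4, 5, 6, 7, 8, 9, 10
n = 125, Σfx = 862, mean = 6.8960
Σfx² = 6366
Σf(x − x̄)² = Σfx² − (Σfx)²/n = 6366 − 862²/125 = 421.6480
Population variance = 421.6480 / 125 = 3.3732

3.37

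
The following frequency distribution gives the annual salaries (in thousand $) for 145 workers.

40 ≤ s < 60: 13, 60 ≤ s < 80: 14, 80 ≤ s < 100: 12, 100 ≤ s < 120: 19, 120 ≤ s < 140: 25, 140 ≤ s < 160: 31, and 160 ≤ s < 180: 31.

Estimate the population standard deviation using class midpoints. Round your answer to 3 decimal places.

38.691

Midpoints: 50, 70, 90, 110, 130, 150, 170
n = 145, Σfm = 17970, mean = 123.9310
Σfm² = 2444100
Σf(m − x̄)² = Σfm² − (Σfm)²/n = 2444100 − 17970²/145 = 217059.3103
Population variance = 217059.3103 / 145 = 1496.9608
Standard deviation = √1496.9608 = 38.6906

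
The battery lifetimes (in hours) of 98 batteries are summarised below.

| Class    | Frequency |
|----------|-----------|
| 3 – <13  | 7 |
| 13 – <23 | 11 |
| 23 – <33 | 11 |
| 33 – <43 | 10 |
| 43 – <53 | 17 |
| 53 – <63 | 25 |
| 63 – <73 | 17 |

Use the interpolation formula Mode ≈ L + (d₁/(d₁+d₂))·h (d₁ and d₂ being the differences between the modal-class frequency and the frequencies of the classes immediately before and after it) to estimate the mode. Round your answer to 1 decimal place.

Modal class: 53 – <63 (highest frequency 25).
d₁ = 25 − 17 = 8, d₂ = 25 − 17 = 8
Mode ≈ 53 + (8/(8+8)) × 10 = 53 + 5.0000 = 58.0000

58.0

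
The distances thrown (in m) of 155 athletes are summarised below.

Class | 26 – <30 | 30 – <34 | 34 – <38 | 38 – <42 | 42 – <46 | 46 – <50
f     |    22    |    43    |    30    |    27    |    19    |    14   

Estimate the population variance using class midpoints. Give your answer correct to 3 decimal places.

36.895

Midpoints: 28, 32, 36, 40, 44, 48
n = 155, Σfm = 5660, mean = 36.5161
Σfm² = 212400
Σf(m − x̄)² = Σfm² − (Σfm)²/n = 212400 − 5660²/155 = 5718.7097
Population variance = 5718.7097 / 155 = 36.8949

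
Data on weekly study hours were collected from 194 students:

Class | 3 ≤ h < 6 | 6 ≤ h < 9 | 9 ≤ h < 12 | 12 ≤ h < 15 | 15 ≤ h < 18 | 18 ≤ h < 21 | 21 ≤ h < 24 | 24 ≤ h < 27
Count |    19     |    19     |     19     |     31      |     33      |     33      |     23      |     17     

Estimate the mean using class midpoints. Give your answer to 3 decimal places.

Midpoints: 4.5, 7.5, 10.5, 13.5, 16.5, 19.5, 22.5, 25.5
Σfm = 19×4.5 + 19×7.5 + 19×10.5 + 31×13.5 + 33×16.5 + 33×19.5 + 23×22.5 + 17×25.5 = 2985
n = Σf = 194
Mean = 2985 / 194 = 15.3866

15.387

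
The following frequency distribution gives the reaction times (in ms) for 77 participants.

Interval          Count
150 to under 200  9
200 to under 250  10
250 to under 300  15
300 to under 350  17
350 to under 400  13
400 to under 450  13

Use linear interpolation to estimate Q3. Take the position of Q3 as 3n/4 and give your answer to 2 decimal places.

375.96

Cumulative frequencies: 9, 19, 34, 51, 64, 77
n = 77; position = 3n/4 = 57.75.
This falls in the class 350 to under 400: L = 350, F = 51, f = 13, h = 50.
Upper quartile ≈ 350 + ((57.75 − 51) / 13) × 50 = 375.9615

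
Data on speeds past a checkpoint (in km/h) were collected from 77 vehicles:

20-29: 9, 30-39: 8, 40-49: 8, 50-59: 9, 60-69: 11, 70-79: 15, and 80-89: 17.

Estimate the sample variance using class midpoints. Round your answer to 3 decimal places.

425.222

Midpoints: 24.5, 34.5, 44.5, 54.5, 64.5, 74.5, 84.5
n = 77, Σfm = 4606.5, mean = 59.8247
Σfm² = 307899.25
Σf(m − x̄)² = Σfm² − (Σfm)²/n = 307899.25 − 4606.5²/77 = 32316.8831
Sample variance = 32316.8831 / 76 = 425.2221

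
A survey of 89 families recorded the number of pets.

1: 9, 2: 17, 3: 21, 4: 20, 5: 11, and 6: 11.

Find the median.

Cumulative frequencies: 9, 26, 47, 67, 78, 89
n = 89, so the median is the value in position (n+1)/2 = 45.
Position 45 falls at value 3.

3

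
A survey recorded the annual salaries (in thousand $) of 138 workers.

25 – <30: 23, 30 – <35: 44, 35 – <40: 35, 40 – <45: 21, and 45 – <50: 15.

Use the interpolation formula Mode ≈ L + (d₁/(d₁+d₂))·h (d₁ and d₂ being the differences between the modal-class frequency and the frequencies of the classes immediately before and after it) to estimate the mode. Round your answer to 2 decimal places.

Modal class: 30 – <35 (highest frequency 44).
d₁ = 44 − 23 = 21, d₂ = 44 − 35 = 9
Mode ≈ 30 + (21/(21+9)) × 5 = 30 + 3.5000 = 33.5000

33.50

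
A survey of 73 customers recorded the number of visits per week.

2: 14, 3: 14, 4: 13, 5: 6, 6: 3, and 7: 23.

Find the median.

4

Cumulative frequencies: 14, 28, 41, 47, 50, 73
n = 73, so the median is the value in position (n+1)/2 = 37.
Position 37 falls at value 4.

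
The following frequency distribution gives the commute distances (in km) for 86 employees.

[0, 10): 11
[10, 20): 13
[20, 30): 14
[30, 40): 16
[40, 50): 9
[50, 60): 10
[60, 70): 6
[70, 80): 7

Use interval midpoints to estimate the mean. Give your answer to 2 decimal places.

35.23

Midpoints: 5, 15, 25, 35, 45, 55, 65, 75
Σfm = 11×5 + 13×15 + 14×25 + 16×35 + 9×45 + 10×55 + 6×65 + 7×75 = 3030
n = Σf = 86
Mean = 3030 / 86 = 35.2326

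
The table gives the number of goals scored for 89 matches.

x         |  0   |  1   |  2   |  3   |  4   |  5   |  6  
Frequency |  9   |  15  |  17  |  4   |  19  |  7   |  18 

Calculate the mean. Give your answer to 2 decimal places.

3.15

Values: 0, 1, 2, 3, 4, 5, 6
Σfx = 9×0 + 15×1 + 17×2 + 4×3 + 19×4 + 7×5 + 18×6 = 280
n = Σf = 89
Mean = 280 / 89 = 3.1461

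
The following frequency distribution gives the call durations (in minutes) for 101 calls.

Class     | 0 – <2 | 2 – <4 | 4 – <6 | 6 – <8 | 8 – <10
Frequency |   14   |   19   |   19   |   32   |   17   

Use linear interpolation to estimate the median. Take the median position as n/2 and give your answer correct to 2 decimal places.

Cumulative frequencies: 14, 33, 52, 84, 101
n = 101; position = n/2 = 50.5.
This falls in the class 4 – <6: L = 4, F = 33, f = 19, h = 2.
Median ≈ 4 + ((50.5 − 33) / 19) × 2 = 5.8421

5.84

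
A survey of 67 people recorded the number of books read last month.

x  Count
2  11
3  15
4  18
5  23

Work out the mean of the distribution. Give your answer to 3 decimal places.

Values: 2, 3, 4, 5
Σfx = 11×2 + 15×3 + 18×4 + 23×5 = 254
n = Σf = 67
Mean = 254 / 67 = 3.7910

3.791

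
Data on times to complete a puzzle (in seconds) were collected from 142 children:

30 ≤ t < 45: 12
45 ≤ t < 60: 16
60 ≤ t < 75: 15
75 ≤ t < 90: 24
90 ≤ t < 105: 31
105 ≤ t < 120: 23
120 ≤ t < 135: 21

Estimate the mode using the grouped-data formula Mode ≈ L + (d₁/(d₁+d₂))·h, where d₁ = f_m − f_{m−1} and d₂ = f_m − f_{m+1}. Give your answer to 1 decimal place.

Modal class: 90 ≤ t < 105 (highest frequency 31).
d₁ = 31 − 24 = 7, d₂ = 31 − 23 = 8
Mode ≈ 90 + (7/(7+8)) × 15 = 90 + 7.0000 = 97.0000

97.0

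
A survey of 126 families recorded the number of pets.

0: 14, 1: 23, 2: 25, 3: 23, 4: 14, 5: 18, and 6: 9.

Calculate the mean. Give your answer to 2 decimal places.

2.71

Values: 0, 1, 2, 3, 4, 5, 6
Σfx = 14×0 + 23×1 + 25×2 + 23×3 + 14×4 + 18×5 + 9×6 = 342
n = Σf = 126
Mean = 342 / 126 = 2.7143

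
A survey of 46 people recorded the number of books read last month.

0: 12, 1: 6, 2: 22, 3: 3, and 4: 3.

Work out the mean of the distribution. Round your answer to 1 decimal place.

1.5

Values: 0, 1, 2, 3, 4
Σfx = 12×0 + 6×1 + 22×2 + 3×3 + 3×4 = 71
n = Σf = 46
Mean = 71 / 46 = 1.5435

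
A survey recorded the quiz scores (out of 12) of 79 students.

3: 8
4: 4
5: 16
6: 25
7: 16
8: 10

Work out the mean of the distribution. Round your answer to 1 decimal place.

5.8

Values: 3, 4, 5, 6, 7, 8
Σfx = 8×3 + 4×4 + 16×5 + 25×6 + 16×7 + 10×8 = 462
n = Σf = 79
Mean = 462 / 79 = 5.8481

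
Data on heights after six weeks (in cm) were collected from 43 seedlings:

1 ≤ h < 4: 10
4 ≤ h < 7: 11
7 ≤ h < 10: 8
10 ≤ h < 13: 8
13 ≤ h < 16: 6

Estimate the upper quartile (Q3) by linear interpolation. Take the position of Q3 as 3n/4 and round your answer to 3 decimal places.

Cumulative frequencies: 10, 21, 29, 37, 43
n = 43; position = 3n/4 = 32.25.
This falls in the class 10 ≤ h < 13: L = 10, F = 29, f = 8, h = 3.
Upper quartile ≈ 10 + ((32.25 − 29) / 8) × 3 = 11.2188

11.219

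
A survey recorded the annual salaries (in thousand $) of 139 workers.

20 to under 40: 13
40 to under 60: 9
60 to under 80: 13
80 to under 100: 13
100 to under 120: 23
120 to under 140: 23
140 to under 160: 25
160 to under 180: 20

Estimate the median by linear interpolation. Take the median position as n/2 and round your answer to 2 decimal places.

Cumulative frequencies: 13, 22, 35, 48, 71, 94, 119, 139
n = 139; position = n/2 = 69.5.
This falls in the class 100 to under 120: L = 100, F = 48, f = 23, h = 20.
Median ≈ 100 + ((69.5 − 48) / 23) × 20 = 118.6957

118.70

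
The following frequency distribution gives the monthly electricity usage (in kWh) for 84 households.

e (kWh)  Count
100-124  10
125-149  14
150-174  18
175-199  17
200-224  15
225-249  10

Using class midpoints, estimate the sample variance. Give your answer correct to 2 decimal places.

Midpoints: 112, 137, 162, 187, 212, 237
n = 84, Σfm = 14683, mean = 174.7976
Σfm² = 2690921
Σf(m − x̄)² = Σfm² − (Σfm)²/n = 2690921 − 14683²/84 = 124367.5595
Sample variance = 124367.5595 / 83 = 1498.4043

1498.40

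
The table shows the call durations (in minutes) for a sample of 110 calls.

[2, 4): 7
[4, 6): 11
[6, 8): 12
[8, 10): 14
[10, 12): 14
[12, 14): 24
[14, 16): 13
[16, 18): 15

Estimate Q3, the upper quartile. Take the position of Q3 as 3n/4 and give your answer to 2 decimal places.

Cumulative frequencies: 7, 18, 30, 44, 58, 82, 95, 110
n = 110; position = 3n/4 = 82.5.
This falls in the class [14, 16): L = 14, F = 82, f = 13, h = 2.
Upper quartile ≈ 14 + ((82.5 − 82) / 13) × 2 = 14.0769

14.08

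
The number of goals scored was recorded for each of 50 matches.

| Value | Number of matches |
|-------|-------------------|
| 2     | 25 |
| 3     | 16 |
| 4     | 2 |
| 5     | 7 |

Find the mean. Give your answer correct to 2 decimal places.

2.82

Values: 2, 3, 4, 5
Σfx = 25×2 + 16×3 + 2×4 + 7×5 = 141
n = Σf = 50
Mean = 141 / 50 = 2.8200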